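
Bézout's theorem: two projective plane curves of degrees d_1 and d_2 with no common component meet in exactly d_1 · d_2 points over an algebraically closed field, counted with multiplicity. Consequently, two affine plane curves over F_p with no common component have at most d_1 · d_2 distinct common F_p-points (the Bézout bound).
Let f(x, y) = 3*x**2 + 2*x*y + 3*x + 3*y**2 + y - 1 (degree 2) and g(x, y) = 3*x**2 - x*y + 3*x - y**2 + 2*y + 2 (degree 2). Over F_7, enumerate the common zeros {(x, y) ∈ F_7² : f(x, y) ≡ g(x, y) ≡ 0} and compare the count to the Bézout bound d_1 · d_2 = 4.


Common zeros: ∅; count = 0; Bézout bound = 4.

deg(f) = 2, deg(g) = 2, so Bézout bound = 4.
Scan x ∈ F_7. For each x, list the y ∈ F_7 with f(x, y) ≡ 0 and those with g(x, y) ≡ 0 (mod 7); the common zeros in that column are the intersection.
  x = 0: f ≡ 0 at y ∈ ∅; g ≡ 0 at y ∈ ∅; common: ∅.
  x = 1: f ≡ 0 at y ∈ ∅; g ≡ 0 at y ∈ ∅; common: ∅.
  x = 2: f ≡ 0 at y ∈ ∅; g ≡ 0 at y ∈ ∅; common: ∅.
  x = 3: f ≡ 0 at y ∈ {0}; g ≡ 0 at y ∈ ∅; common: ∅.
  x = 4: f ≡ 0 at y ∈ ∅; g ≡ 0 at y ∈ {6}; common: ∅.
  x = 5: f ≡ 0 at y ∈ ∅; g ≡ 0 at y ∈ ∅; common: ∅.
  x = 6: f ≡ 0 at y ∈ ∅; g ≡ 0 at y ∈ ∅; common: ∅.
Collecting: common zeros = ∅, so the count is 0.
Comparison with the Bézout bound: 0 ≤ 4 = deg(f)·deg(g), as expected for curves with no common component (the affine F_7-count falls short of the bound because intersections may lie at infinity, over extension fields, or carry multiplicity).


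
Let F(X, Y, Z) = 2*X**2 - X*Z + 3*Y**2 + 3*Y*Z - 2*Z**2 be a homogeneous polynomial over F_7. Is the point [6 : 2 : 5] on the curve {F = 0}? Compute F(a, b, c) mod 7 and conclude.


F(6,2,5) ≡ 6 (mod 7); P is NOT on the curve.

Evaluate F(6, 2, 5) term-by-term (mod 7).
  2*X**2 ↦ 2·36·1·1 = 72
  -X*Z ↦ -1·6·1·5 = -30
  3*Y**2 ↦ 3·1·4·1 = 12
  3*Y*Z ↦ 3·1·2·5 = 30
  -2*Z**2 ↦ -2·1·1·25 = -50
Sum: F(6, 2, 5) = (72) + (-30) + (12) + (30) + (-50) = 34.
Reducing mod 7: 34 ≡ 6 (mod 7).
Since F(a, b, c) ≡ 6 ≠ 0 (mod 7), P does NOT lie on the curve.


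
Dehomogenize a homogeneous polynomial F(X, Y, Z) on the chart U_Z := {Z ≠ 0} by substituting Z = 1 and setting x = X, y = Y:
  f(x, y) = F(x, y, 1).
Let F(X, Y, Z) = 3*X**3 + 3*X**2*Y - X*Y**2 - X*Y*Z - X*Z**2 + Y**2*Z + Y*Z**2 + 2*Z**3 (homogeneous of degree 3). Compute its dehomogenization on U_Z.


f(x, y) = 3*x**3 + 3*x**2*y - x*y**2 - x*y - x + y**2 + y + 2

On U_Z we set Z = 1. Each monomial c·X^i·Y^j·Z^k in F becomes c·x^i·y^j·1^k = c·x^i·y^j.
Substituting Z = 1: F(X, Y, 1) = 3*x**3 + 3*x**2*y - x*y**2 - x*y - x + y**2 + y + 2.
Note: deg(f) ≤ deg(F) = 3; strict inequality happens when F is divisible by Z (lost terms).


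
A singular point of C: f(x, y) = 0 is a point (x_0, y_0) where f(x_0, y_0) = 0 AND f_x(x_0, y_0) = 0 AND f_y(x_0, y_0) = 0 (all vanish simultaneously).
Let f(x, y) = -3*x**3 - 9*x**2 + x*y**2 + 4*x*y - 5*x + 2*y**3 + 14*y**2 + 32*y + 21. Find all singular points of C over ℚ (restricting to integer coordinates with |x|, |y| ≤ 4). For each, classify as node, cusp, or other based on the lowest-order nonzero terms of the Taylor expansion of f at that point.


Singular points: {(-1, -2)}; classification: cusp.

Compute partial derivatives:
  f_x = -9*x**2 - 18*x + y**2 + 4*y - 5.
  f_y = 2*x*y + 4*x + 6*y**2 + 28*y + 32.
Scan x_0 ∈ {−4, ..., 4}. For each x_0, f_y(x_0, y) is a polynomial in y; find its integer roots y ∈ {−4, ..., 4}, then test f_x and f at those candidates.
  x = -4: f_y(-4, y) = 6*y**2 + 20*y + 16; vanishes at y ∈ {-2}. (-4, -2): f_x = -81 ≠ 0.
  x = -3: f_y(-3, y) = 6*y**2 + 22*y + 20; vanishes at y ∈ {-2}. (-3, -2): f_x = -36 ≠ 0.
  x = -2: f_y(-2, y) = 6*y**2 + 24*y + 24; vanishes at y ∈ {-2}. (-2, -2): f_x = -9 ≠ 0.
  x = -1: f_y(-1, y) = 6*y**2 + 26*y + 28; vanishes at y ∈ {-2}. (-1, -2): f_x = 0, f = 0 — SINGULAR.
  x = 0: f_y(0, y) = 6*y**2 + 28*y + 32; vanishes at y ∈ {-2}. (0, -2): f_x = -9 ≠ 0.
  x = 1: f_y(1, y) = 6*y**2 + 30*y + 36; vanishes at y ∈ {-3, -2}. (1, -3): f_x = -35 ≠ 0; (1, -2): f_x = -36 ≠ 0.
  x = 2: f_y(2, y) = 6*y**2 + 32*y + 40; vanishes at y ∈ {-2}. (2, -2): f_x = -81 ≠ 0.
  x = 3: f_y(3, y) = 6*y**2 + 34*y + 44; vanishes at y ∈ {-2}. (3, -2): f_x = -144 ≠ 0.
  x = 4: f_y(4, y) = 6*y**2 + 36*y + 48; vanishes at y ∈ {-4, -2}. (4, -4): f_x = -221 ≠ 0; (4, -2): f_x = -225 ≠ 0.
Only singular point on the grid: (-1, -2).
Classify: substitute x = -1 + u, y = -2 + v and expand: f = -3*u**3 + u*v**2 + 2*v**3 + v**2.
No constant or linear terms (consistent with a singular point). Quadratic part: v**2. Cubic part: -3*u**3 + u*v**2 + 2*v**3.
The quadratic part v**2 is a perfect square, so there is a single (double) tangent line v = 0, i.e. y = -2. Restricting the cubic part to that line (v = 0) leaves -3*u**3 ≠ 0, so f is not divisible by v and the branch is v² ≈ 3*u**3 to lowest order — this is a cusp.
Classification: cusp.


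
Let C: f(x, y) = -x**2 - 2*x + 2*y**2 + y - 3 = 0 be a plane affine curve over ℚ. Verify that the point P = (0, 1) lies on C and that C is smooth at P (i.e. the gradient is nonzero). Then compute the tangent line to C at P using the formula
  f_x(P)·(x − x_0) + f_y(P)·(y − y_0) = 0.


Tangent line at P: -2*x + 5*y - 5 = 0.

Step 1: f(0, 1) = 0, so P lies on C.
Step 2: partial derivatives
  f_x(x, y) = -2*x - 2, f_y(x, y) = 4*y + 1.
  f_x(P) = -2, f_y(P) = 5 (gradient nonzero, so P is smooth).
Step 3: tangent line at P: -2·(x − 0) + 5·(y − 1) = 0.
Expanding: -2*x + 5*y - 5 = 0.


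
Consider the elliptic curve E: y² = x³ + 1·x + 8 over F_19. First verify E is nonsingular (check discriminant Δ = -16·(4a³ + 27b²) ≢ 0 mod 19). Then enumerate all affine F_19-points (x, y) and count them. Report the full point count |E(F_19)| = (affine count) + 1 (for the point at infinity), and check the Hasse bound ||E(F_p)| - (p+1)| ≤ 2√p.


Affine points = {(3, 0), (4, 0), (5, 9), (5, 10), (7, 4), (7, 15), (9, 9), (9, 10), (10, 7), (10, 12), (11, 1), (11, 18), (12, 0), (14, 7), (14, 12), (15, 4), (15, 15), (16, 4), (16, 15), (17, 6), (17, 13), (18, 5), (18, 14)}; affine count = 23; |E(F_19)| = 24.

Discriminant check: Δ ∝ 4a³ + 27b² = 4·1³ + 27·8² = 4·1 + 27·64 ≡ 3 (mod 19). Nonzero ⇒ E is nonsingular.
For each x ∈ F_19, compute rhs = x³ + 1·x + 8 mod 19, then count y ∈ F_19 with y² ≡ rhs.
  x = 0: rhs = 8, matching y values: none (0 points).
  x = 1: rhs = 10, matching y values: none (0 points).
  x = 2: rhs = 18, matching y values: none (0 points).
  x = 3: rhs = 0, matching y values: 0 (1 points).
  x = 4: rhs = 0, matching y values: 0 (1 points).
  x = 5: rhs = 5, matching y values: 9, 10 (2 points).
  x = 6: rhs = 2, matching y values: none (0 points).
  x = 7: rhs = 16, matching y values: 4, 15 (2 points).
  x = 8: rhs = 15, matching y values: none (0 points).
  x = 9: rhs = 5, matching y values: 9, 10 (2 points).
  x = 10: rhs = 11, matching y values: 7, 12 (2 points).
  x = 11: rhs = 1, matching y values: 1, 18 (2 points).
  x = 12: rhs = 0, matching y values: 0 (1 points).
  x = 13: rhs = 14, matching y values: none (0 points).
  x = 14: rhs = 11, matching y values: 7, 12 (2 points).
  x = 15: rhs = 16, matching y values: 4, 15 (2 points).
  x = 16: rhs = 16, matching y values: 4, 15 (2 points).
  x = 17: rhs = 17, matching y values: 6, 13 (2 points).
  x = 18: rhs = 6, matching y values: 5, 14 (2 points).
Total affine count: 23.
Full point count |E(F_19)| = 23 + 1 = 24.
Hasse bound: |24 − (19+1)| = |4| = 4 ≤ 2√19 ≈ 8.7178 ✓.


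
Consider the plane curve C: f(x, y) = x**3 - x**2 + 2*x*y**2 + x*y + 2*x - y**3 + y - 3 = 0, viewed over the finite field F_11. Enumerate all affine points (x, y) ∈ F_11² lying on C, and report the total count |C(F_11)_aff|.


Affine F_11-points: {(1, 5), (1, 9), (1, 10), (2, 1), (2, 7), (3, 5), (3, 7), (5, 9), (6, 9), (7, 7), (8, 3), (8, 5), (8, 8), (9, 6)}; count = 14.

For each of the 121 pairs (x, y) ∈ F_11², evaluate f(x, y) mod 11. Record the zeros.
  x = 0: [0↦8, 1↦8, 2↦2, 3↦6, 4↦3, 5↦9, 6↦7, 7↦2, 8↦10, 9↦3, 10↦8]  zeros at y ∈ ∅
  x = 1: [0↦10, 1↦2, 2↦3, 3↦7, 4↦8, 5↦0, 6↦10, 7↦10, 8↦5, 9↦0, 10↦0]  zeros at y ∈ {5, 9, 10}
  x = 2: [0↦5, 1↦0, 2↦8, 3↦1, 4↦6, 5↦6, 6↦6, 7↦0, 8↦4, 9↦1, 10↦7]  zeros at y ∈ {1, 7}
  x = 3: [0↦10, 1↦8, 2↦1, 3↦5, 4↦3, 5↦0, 6↦1, 7↦0, 8↦2, 9↦1, 10↦2]  zeros at y ∈ {5, 7}
  x = 4: [0↦9, 1↦10, 2↦10, 3↦3, 4↦5, 5↦10, 6↦1, 7↦5, 8↦5, 9↦6, 10↦2]  zeros at y ∈ ∅
  x = 5: [0↦8, 1↦1, 2↦8, 3↦1, 4↦7, 5↦9, 6↦1, 7↦10, 8↦8, 9↦0, 10↦2]  zeros at y ∈ {9}
  x = 6: [0↦2, 1↦9, 2↦1, 3↦5, 4↦4, 5↦3, 6↦7, 7↦10, 8↦6, 9↦0, 10↦8]  zeros at y ∈ {9}
  x = 7: [0↦8, 1↦7, 2↦6, 3↦10, 4↦2, 5↦9, 6↦3, 7↦0, 8↦5, 9↦1, 10↦4]  zeros at y ∈ {7}
  x = 8: [0↦10, 1↦1, 2↦7, 3↦0, 4↦7, 5↦0, 6↦6, 7↦8, 8↦0, 9↦9, 10↦7]  zeros at y ∈ {3, 5, 8}
  x = 9: [0↦3, 1↦8, 2↦10, 3↦3, 4↦3, 5↦4, 6↦0, 7↦7, 8↦8, 9↦8, 10↦1]  zeros at y ∈ {6}
  x = 10: [0↦4, 1↦1, 2↦10, 3↦3, 4↦7, 5↦5, 6↦2, 7↦3, 8↦2, 9↦4, 10↦3]  zeros at y ∈ ∅
Collecting zeros: affine points = {(1, 5), (1, 9), (1, 10), (2, 1), (2, 7), (3, 5), (3, 7), (5, 9), (6, 9), (7, 7), (8, 3), (8, 5), (8, 8), (9, 6)}.
Total count |C(F_11)_aff| = 14.


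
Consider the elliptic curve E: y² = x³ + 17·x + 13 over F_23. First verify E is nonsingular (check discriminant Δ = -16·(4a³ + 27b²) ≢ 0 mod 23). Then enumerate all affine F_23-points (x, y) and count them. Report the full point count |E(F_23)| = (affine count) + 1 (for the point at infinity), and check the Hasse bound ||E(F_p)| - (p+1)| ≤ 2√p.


Affine points = {(0, 6), (0, 17), (1, 10), (1, 13), (2, 3), (2, 20), (5, 4), (5, 19), (6, 3), (6, 20), (11, 6), (11, 17), (12, 6), (12, 17), (13, 4), (13, 19), (15, 3), (15, 20), (20, 2), (20, 21), (22, 8), (22, 15)}; affine count = 22; |E(F_23)| = 23.

Discriminant check: Δ ∝ 4a³ + 27b² = 4·17³ + 27·13² = 4·4913 + 27·169 ≡ 19 (mod 23). Nonzero ⇒ E is nonsingular.
For each x ∈ F_23, compute rhs = x³ + 17·x + 13 mod 23, then count y ∈ F_23 with y² ≡ rhs.
  x = 0: rhs = 13, matching y values: 6, 17 (2 points).
  x = 1: rhs = 8, matching y values: 10, 13 (2 points).
  x = 2: rhs = 9, matching y values: 3, 20 (2 points).
  x = 3: rhs = 22, matching y values: none (0 points).
  x = 4: rhs = 7, matching y values: none (0 points).
  x = 5: rhs = 16, matching y values: 4, 19 (2 points).
  x = 6: rhs = 9, matching y values: 3, 20 (2 points).
  x = 7: rhs = 15, matching y values: none (0 points).
  x = 8: rhs = 17, matching y values: none (0 points).
  x = 9: rhs = 21, matching y values: none (0 points).
  x = 10: rhs = 10, matching y values: none (0 points).
  x = 11: rhs = 13, matching y values: 6, 17 (2 points).
  x = 12: rhs = 13, matching y values: 6, 17 (2 points).
  x = 13: rhs = 16, matching y values: 4, 19 (2 points).
  x = 14: rhs = 5, matching y values: none (0 points).
  x = 15: rhs = 9, matching y values: 3, 20 (2 points).
  x = 16: rhs = 11, matching y values: none (0 points).
  x = 17: rhs = 17, matching y values: none (0 points).
  x = 18: rhs = 10, matching y values: none (0 points).
  x = 19: rhs = 19, matching y values: none (0 points).
  x = 20: rhs = 4, matching y values: 2, 21 (2 points).
  x = 21: rhs = 17, matching y values: none (0 points).
  x = 22: rhs = 18, matching y values: 8, 15 (2 points).
Total affine count: 22.
Full point count |E(F_23)| = 22 + 1 = 23.
Hasse bound: |23 − (23+1)| = |-1| = 1 ≤ 2√23 ≈ 9.5917 ✓.


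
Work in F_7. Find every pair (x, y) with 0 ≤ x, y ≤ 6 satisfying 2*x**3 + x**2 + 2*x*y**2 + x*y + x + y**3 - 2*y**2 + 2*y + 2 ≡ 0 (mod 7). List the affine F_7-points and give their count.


Affine F_7-points: {(0, 4), (1, 3), (2, 6), (4, 5), (5, 2), (6, 0)}; count = 6.

For each of the 49 pairs (x, y) ∈ F_7², evaluate f(x, y) mod 7. Record the zeros.
  x = 0: [0↦2, 1↦3, 2↦6, 3↦3, 4↦0, 5↦3, 6↦4]  zeros at y ∈ {4}
  x = 1: [0↦6, 1↦3, 2↦6, 3↦0, 4↦5, 5↦6, 6↦2]  zeros at y ∈ {3}
  x = 2: [0↦3, 1↦3, 2↦6, 3↦4, 4↦3, 5↦2, 6↦0]  zeros at y ∈ {6}
  x = 3: [0↦5, 1↦1, 2↦4, 3↦6, 4↦6, 5↦3, 6↦3]  zeros at y ∈ ∅
  x = 4: [0↦3, 1↦2, 2↦5, 3↦4, 4↦5, 5↦0, 6↦2]  zeros at y ∈ {5}
  x = 5: [0↦2, 1↦4, 2↦0, 3↦3, 4↦5, 5↦5, 6↦2]  zeros at y ∈ {2}
  x = 6: [0↦0, 1↦5, 2↦1, 3↦1, 4↦4, 5↦2, 6↦1]  zeros at y ∈ {0}
Collecting zeros: affine points = {(0, 4), (1, 3), (2, 6), (4, 5), (5, 2), (6, 0)}.
Total count |C(F_7)_aff| = 6.


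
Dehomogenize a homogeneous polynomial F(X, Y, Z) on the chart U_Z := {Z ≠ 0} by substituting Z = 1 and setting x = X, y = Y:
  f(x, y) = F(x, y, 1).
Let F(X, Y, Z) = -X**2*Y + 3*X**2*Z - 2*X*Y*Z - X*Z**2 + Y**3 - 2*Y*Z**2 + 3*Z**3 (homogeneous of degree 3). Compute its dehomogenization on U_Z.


f(x, y) = -x**2*y + 3*x**2 - 2*x*y - x + y**3 - 2*y + 3

On U_Z we set Z = 1. Each monomial c·X^i·Y^j·Z^k in F becomes c·x^i·y^j·1^k = c·x^i·y^j.
Substituting Z = 1: F(X, Y, 1) = -x**2*y + 3*x**2 - 2*x*y - x + y**3 - 2*y + 3.
Note: deg(f) ≤ deg(F) = 3; strict inequality happens when F is divisible by Z (lost terms).


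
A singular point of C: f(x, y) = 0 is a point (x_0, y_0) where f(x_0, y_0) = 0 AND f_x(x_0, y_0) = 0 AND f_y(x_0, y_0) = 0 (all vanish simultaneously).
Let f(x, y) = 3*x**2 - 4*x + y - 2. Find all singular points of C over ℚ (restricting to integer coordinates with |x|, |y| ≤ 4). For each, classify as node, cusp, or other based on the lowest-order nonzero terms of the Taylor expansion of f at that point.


No singular points in the scanned grid; C is smooth there.

Compute partial derivatives:
  f_x = 6*x - 4.
  f_y = 1.
f_y = 1 is a nonzero constant, so f_y never vanishes: no point (x, y) can satisfy f = f_x = f_y = 0. In particular no (x, y) ∈ {−4, ..., 4}² is singular; the curve is smooth.


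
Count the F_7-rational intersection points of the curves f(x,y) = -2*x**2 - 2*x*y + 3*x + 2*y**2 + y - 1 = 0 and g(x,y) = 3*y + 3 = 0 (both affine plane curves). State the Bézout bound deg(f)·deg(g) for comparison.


Common zeros: {(0, 6), (6, 6)}; count = 2; Bézout bound = 2.

deg(f) = 2, deg(g) = 1, so Bézout bound = 2.
Scan x ∈ F_7. For each x, list the y ∈ F_7 with f(x, y) ≡ 0 and those with g(x, y) ≡ 0 (mod 7); the common zeros in that column are the intersection.
  x = 0: f ≡ 0 at y ∈ {4, 6}; g ≡ 0 at y ∈ {6}; common: {6}.
  x = 1: f ≡ 0 at y ∈ {0, 4}; g ≡ 0 at y ∈ {6}; common: ∅.
  x = 2: f ≡ 0 at y ∈ ∅; g ≡ 0 at y ∈ {6}; common: ∅.
  x = 3: f ≡ 0 at y ∈ {3}; g ≡ 0 at y ∈ {6}; common: ∅.
  x = 4: f ≡ 0 at y ∈ {0}; g ≡ 0 at y ∈ {6}; common: ∅.
  x = 5: f ≡ 0 at y ∈ ∅; g ≡ 0 at y ∈ {6}; common: ∅.
  x = 6: f ≡ 0 at y ∈ {3, 6}; g ≡ 0 at y ∈ {6}; common: {6}.
Collecting: common zeros = {(0, 6), (6, 6)}, so the count is 2.
Comparison with the Bézout bound: 2 ≤ 2 = deg(f)·deg(g), as expected for curves with no common component (the bound is attained).


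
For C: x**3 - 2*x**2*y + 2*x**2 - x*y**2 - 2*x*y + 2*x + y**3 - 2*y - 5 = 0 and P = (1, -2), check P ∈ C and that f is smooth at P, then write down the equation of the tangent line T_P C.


Tangent line at P: 17*x + 10*y + 3 = 0.

Step 1: f(1, -2) = 0, so P lies on C.
Step 2: partial derivatives
  f_x(x, y) = 3*x**2 - 4*x*y + 4*x - y**2 - 2*y + 2, f_y(x, y) = -2*x**2 - 2*x*y - 2*x + 3*y**2 - 2.
  f_x(P) = 17, f_y(P) = 10 (gradient nonzero, so P is smooth).
Step 3: tangent line at P: 17·(x − 1) + 10·(y − -2) = 0.
Expanding: 17*x + 10*y + 3 = 0.


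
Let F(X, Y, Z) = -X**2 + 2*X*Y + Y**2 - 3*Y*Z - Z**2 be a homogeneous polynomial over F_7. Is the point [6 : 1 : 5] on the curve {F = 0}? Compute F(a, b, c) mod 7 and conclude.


F(6,1,5) ≡ 0 (mod 7); P is on the curve.

Evaluate F(6, 1, 5) term-by-term (mod 7).
  -X**2 ↦ -1·36·1·1 = -36
  2*X*Y ↦ 2·6·1·1 = 12
  Y**2 ↦ 1·1·1·1 = 1
  -3*Y*Z ↦ -3·1·1·5 = -15
  -Z**2 ↦ -1·1·1·25 = -25
Sum: F(6, 1, 5) = (-36) + (12) + (1) + (-15) + (-25) = -63.
Reducing mod 7: -63 ≡ 0 (mod 7).
Since F(a, b, c) ≡ 0 (mod 7), P lies on the curve.


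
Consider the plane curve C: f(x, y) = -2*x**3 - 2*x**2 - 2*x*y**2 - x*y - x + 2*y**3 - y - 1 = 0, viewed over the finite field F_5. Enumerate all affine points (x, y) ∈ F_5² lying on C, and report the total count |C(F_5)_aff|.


Affine F_5-points: {(0, 1), (0, 3), (2, 4), (3, 4), (4, 0), (4, 4)}; count = 6.

For each of the 25 pairs (x, y) ∈ F_5², evaluate f(x, y) mod 5. Record the zeros.
  x = 0: [0↦4, 1↦0, 2↦3, 3↦0, 4↦3]  zeros at y ∈ {1, 3}
  x = 1: [0↦4, 1↦2, 2↦3, 3↦4, 4↦2]  zeros at y ∈ ∅
  x = 2: [0↦3, 1↦3, 2↦2, 3↦2, 4↦0]  zeros at y ∈ {4}
  x = 3: [0↦4, 1↦1, 2↦3, 3↦2, 4↦0]  zeros at y ∈ {4}
  x = 4: [0↦0, 1↦4, 2↦4, 3↦2, 4↦0]  zeros at y ∈ {0, 4}
Collecting zeros: affine points = {(0, 1), (0, 3), (2, 4), (3, 4), (4, 0), (4, 4)}.
Total count |C(F_5)_aff| = 6.


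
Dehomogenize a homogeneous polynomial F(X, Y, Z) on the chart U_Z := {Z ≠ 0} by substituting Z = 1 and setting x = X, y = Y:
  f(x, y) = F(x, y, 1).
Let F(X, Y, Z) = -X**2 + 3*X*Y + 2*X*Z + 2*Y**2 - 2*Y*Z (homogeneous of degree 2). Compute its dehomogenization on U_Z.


f(x, y) = -x**2 + 3*x*y + 2*x + 2*y**2 - 2*y

On U_Z we set Z = 1. Each monomial c·X^i·Y^j·Z^k in F becomes c·x^i·y^j·1^k = c·x^i·y^j.
Substituting Z = 1: F(X, Y, 1) = -x**2 + 3*x*y + 2*x + 2*y**2 - 2*y.
Note: deg(f) ≤ deg(F) = 2; strict inequality happens when F is divisible by Z (lost terms).


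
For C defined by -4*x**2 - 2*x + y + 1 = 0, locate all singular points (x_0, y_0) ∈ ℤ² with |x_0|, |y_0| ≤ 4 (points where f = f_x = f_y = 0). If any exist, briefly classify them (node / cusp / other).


No singular points in the scanned grid; C is smooth there.

Compute partial derivatives:
  f_x = -8*x - 2.
  f_y = 1.
f_y = 1 is a nonzero constant, so f_y never vanishes: no point (x, y) can satisfy f = f_x = f_y = 0. In particular no (x, y) ∈ {−4, ..., 4}² is singular; the curve is smooth.


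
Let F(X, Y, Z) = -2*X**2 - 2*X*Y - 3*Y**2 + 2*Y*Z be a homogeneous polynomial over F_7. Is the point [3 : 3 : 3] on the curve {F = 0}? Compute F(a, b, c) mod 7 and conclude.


F(3,3,3) ≡ 4 (mod 7); P is NOT on the curve.

Evaluate F(3, 3, 3) term-by-term (mod 7).
  -2*X**2 ↦ -2·9·1·1 = -18
  -2*X*Y ↦ -2·3·3·1 = -18
  -3*Y**2 ↦ -3·1·9·1 = -27
  2*Y*Z ↦ 2·1·3·3 = 18
Sum: F(3, 3, 3) = (-18) + (-18) + (-27) + (18) = -45.
Reducing mod 7: -45 ≡ 4 (mod 7).
Since F(a, b, c) ≡ 4 ≠ 0 (mod 7), P does NOT lie on the curve.


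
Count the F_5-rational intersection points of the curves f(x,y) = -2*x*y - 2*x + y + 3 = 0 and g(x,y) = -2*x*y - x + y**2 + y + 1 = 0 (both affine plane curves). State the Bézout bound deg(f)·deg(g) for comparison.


Common zeros: {(1, 1)}; count = 1; Bézout bound = 4.

deg(f) = 2, deg(g) = 2, so Bézout bound = 4.
Scan x ∈ F_5. For each x, list the y ∈ F_5 with f(x, y) ≡ 0 and those with g(x, y) ≡ 0 (mod 5); the common zeros in that column are the intersection.
  x = 0: f ≡ 0 at y ∈ {2}; g ≡ 0 at y ∈ ∅; common: ∅.
  x = 1: f ≡ 0 at y ∈ {1}; g ≡ 0 at y ∈ {0, 1}; common: {1}.
  x = 2: f ≡ 0 at y ∈ {3}; g ≡ 0 at y ∈ ∅; common: ∅.
  x = 3: f ≡ 0 at y ∈ ∅; g ≡ 0 at y ∈ ∅; common: ∅.
  x = 4: f ≡ 0 at y ∈ {0}; g ≡ 0 at y ∈ {3, 4}; common: ∅.
Collecting: common zeros = {(1, 1)}, so the count is 1.
Comparison with the Bézout bound: 1 ≤ 4 = deg(f)·deg(g), as expected for curves with no common component (the affine F_5-count falls short of the bound because intersections may lie at infinity, over extension fields, or carry multiplicity).


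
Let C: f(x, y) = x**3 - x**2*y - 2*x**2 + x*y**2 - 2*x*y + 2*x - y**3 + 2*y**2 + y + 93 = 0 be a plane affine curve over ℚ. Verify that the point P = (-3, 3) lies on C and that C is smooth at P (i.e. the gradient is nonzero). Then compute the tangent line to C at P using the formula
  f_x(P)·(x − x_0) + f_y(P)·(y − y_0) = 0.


Tangent line at P: 62*x - 35*y + 291 = 0.

Step 1: f(-3, 3) = 0, so P lies on C.
Step 2: partial derivatives
  f_x(x, y) = 3*x**2 - 2*x*y - 4*x + y**2 - 2*y + 2, f_y(x, y) = -x**2 + 2*x*y - 2*x - 3*y**2 + 4*y + 1.
  f_x(P) = 62, f_y(P) = -35 (gradient nonzero, so P is smooth).
Step 3: tangent line at P: 62·(x − -3) + -35·(y − 3) = 0.
Expanding: 62*x - 35*y + 291 = 0.


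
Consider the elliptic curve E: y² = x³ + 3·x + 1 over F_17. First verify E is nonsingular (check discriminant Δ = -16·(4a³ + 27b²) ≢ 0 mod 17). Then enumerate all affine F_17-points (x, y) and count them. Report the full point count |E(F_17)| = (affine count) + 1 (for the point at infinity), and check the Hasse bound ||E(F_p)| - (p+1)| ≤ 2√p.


Affine points = {(0, 1), (0, 16), (2, 7), (2, 10), (4, 3), (4, 14), (7, 5), (7, 12), (9, 3), (9, 14), (14, 4), (14, 13), (15, 2), (15, 15)}; affine count = 14; |E(F_17)| = 15.

Discriminant check: Δ ∝ 4a³ + 27b² = 4·3³ + 27·1² = 4·27 + 27·1 ≡ 16 (mod 17). Nonzero ⇒ E is nonsingular.
For each x ∈ F_17, compute rhs = x³ + 3·x + 1 mod 17, then count y ∈ F_17 with y² ≡ rhs.
  x = 0: rhs = 1, matching y values: 1, 16 (2 points).
  x = 1: rhs = 5, matching y values: none (0 points).
  x = 2: rhs = 15, matching y values: 7, 10 (2 points).
  x = 3: rhs = 3, matching y values: none (0 points).
  x = 4: rhs = 9, matching y values: 3, 14 (2 points).
  x = 5: rhs = 5, matching y values: none (0 points).
  x = 6: rhs = 14, matching y values: none (0 points).
  x = 7: rhs = 8, matching y values: 5, 12 (2 points).
  x = 8: rhs = 10, matching y values: none (0 points).
  x = 9: rhs = 9, matching y values: 3, 14 (2 points).
  x = 10: rhs = 11, matching y values: none (0 points).
  x = 11: rhs = 5, matching y values: none (0 points).
  x = 12: rhs = 14, matching y values: none (0 points).
  x = 13: rhs = 10, matching y values: none (0 points).
  x = 14: rhs = 16, matching y values: 4, 13 (2 points).
  x = 15: rhs = 4, matching y values: 2, 15 (2 points).
  x = 16: rhs = 14, matching y values: none (0 points).
Total affine count: 14.
Full point count |E(F_17)| = 14 + 1 = 15.
Hasse bound: |15 − (17+1)| = |-3| = 3 ≤ 2√17 ≈ 8.2462 ✓.


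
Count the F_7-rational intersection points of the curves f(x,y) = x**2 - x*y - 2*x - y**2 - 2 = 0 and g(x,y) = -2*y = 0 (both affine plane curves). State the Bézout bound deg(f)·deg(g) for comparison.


Common zeros: ∅; count = 0; Bézout bound = 2.

deg(f) = 2, deg(g) = 1, so Bézout bound = 2.
Scan x ∈ F_7. For each x, list the y ∈ F_7 with f(x, y) ≡ 0 and those with g(x, y) ≡ 0 (mod 7); the common zeros in that column are the intersection.
  x = 0: f ≡ 0 at y ∈ ∅; g ≡ 0 at y ∈ {0}; common: ∅.
  x = 1: f ≡ 0 at y ∈ ∅; g ≡ 0 at y ∈ {0}; common: ∅.
  x = 2: f ≡ 0 at y ∈ ∅; g ≡ 0 at y ∈ {0}; common: ∅.
  x = 3: f ≡ 0 at y ∈ ∅; g ≡ 0 at y ∈ {0}; common: ∅.
  x = 4: f ≡ 0 at y ∈ ∅; g ≡ 0 at y ∈ {0}; common: ∅.
  x = 5: f ≡ 0 at y ∈ {1}; g ≡ 0 at y ∈ {0}; common: ∅.
  x = 6: f ≡ 0 at y ∈ ∅; g ≡ 0 at y ∈ {0}; common: ∅.
Collecting: common zeros = ∅, so the count is 0.
Comparison with the Bézout bound: 0 ≤ 2 = deg(f)·deg(g), as expected for curves with no common component (the affine F_7-count falls short of the bound because intersections may lie at infinity, over extension fields, or carry multiplicity).


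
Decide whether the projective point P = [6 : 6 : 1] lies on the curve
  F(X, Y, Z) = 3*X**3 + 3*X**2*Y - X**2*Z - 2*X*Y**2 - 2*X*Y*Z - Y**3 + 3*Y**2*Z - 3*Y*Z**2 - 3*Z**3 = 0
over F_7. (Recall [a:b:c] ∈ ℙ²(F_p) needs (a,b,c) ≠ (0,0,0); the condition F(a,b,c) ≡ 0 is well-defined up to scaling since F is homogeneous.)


F(6,6,1) ≡ 4 (mod 7); P is NOT on the curve.

Evaluate F(6, 6, 1) term-by-term (mod 7).
  3*X**3 ↦ 3·216·1·1 = 648
  3*X**2*Y ↦ 3·36·6·1 = 648
  -X**2*Z ↦ -1·36·1·1 = -36
  -2*X*Y**2 ↦ -2·6·36·1 = -432
  -2*X*Y*Z ↦ -2·6·6·1 = -72
  -Y**3 ↦ -1·1·216·1 = -216
  3*Y**2*Z ↦ 3·1·36·1 = 108
  -3*Y*Z**2 ↦ -3·1·6·1 = -18
  -3*Z**3 ↦ -3·1·1·1 = -3
Sum: F(6, 6, 1) = (648) + (648) + (-36) + (-432) + (-72) + (-216) + (108) + (-18) + (-3) = 627.
Reducing mod 7: 627 ≡ 4 (mod 7).
Since F(a, b, c) ≡ 4 ≠ 0 (mod 7), P does NOT lie on the curve.


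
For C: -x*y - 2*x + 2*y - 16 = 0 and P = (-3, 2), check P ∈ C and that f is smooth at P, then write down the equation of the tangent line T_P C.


Tangent line at P: -4*x + 5*y - 22 = 0.

Step 1: f(-3, 2) = 0, so P lies on C.
Step 2: partial derivatives
  f_x(x, y) = -y - 2, f_y(x, y) = 2 - x.
  f_x(P) = -4, f_y(P) = 5 (gradient nonzero, so P is smooth).
Step 3: tangent line at P: -4·(x − -3) + 5·(y − 2) = 0.
Expanding: -4*x + 5*y - 22 = 0.


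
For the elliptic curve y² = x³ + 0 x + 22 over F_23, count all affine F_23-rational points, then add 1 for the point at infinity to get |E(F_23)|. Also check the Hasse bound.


Affine points = {(1, 0), (3, 7), (3, 16), (5, 3), (5, 20), (6, 10), (6, 13), (12, 5), (12, 18), (14, 11), (14, 12), (15, 4), (15, 19), (16, 1), (16, 22), (17, 6), (17, 17), (18, 9), (18, 14), (19, 2), (19, 21), (20, 8), (20, 15)}; affine count = 23; |E(F_23)| = 24.

Discriminant check: Δ ∝ 4a³ + 27b² = 4·0³ + 27·22² = 4·0 + 27·484 ≡ 4 (mod 23). Nonzero ⇒ E is nonsingular.
For each x ∈ F_23, compute rhs = x³ + 0·x + 22 mod 23, then count y ∈ F_23 with y² ≡ rhs.
  x = 0: rhs = 22, matching y values: none (0 points).
  x = 1: rhs = 0, matching y values: 0 (1 points).
  x = 2: rhs = 7, matching y values: none (0 points).
  x = 3: rhs = 3, matching y values: 7, 16 (2 points).
  x = 4: rhs = 17, matching y values: none (0 points).
  x = 5: rhs = 9, matching y values: 3, 20 (2 points).
  x = 6: rhs = 8, matching y values: 10, 13 (2 points).
  x = 7: rhs = 20, matching y values: none (0 points).
  x = 8: rhs = 5, matching y values: none (0 points).
  x = 9: rhs = 15, matching y values: none (0 points).
  x = 10: rhs = 10, matching y values: none (0 points).
  x = 11: rhs = 19, matching y values: none (0 points).
  x = 12: rhs = 2, matching y values: 5, 18 (2 points).
  x = 13: rhs = 11, matching y values: none (0 points).
  x = 14: rhs = 6, matching y values: 11, 12 (2 points).
  x = 15: rhs = 16, matching y values: 4, 19 (2 points).
  x = 16: rhs = 1, matching y values: 1, 22 (2 points).
  x = 17: rhs = 13, matching y values: 6, 17 (2 points).
  x = 18: rhs = 12, matching y values: 9, 14 (2 points).
  x = 19: rhs = 4, matching y values: 2, 21 (2 points).
  x = 20: rhs = 18, matching y values: 8, 15 (2 points).
  x = 21: rhs = 14, matching y values: none (0 points).
  x = 22: rhs = 21, matching y values: none (0 points).
Total affine count: 23.
Full point count |E(F_23)| = 23 + 1 = 24.
Hasse bound: |24 − (23+1)| = |0| = 0 ≤ 2√23 ≈ 9.5917 ✓.


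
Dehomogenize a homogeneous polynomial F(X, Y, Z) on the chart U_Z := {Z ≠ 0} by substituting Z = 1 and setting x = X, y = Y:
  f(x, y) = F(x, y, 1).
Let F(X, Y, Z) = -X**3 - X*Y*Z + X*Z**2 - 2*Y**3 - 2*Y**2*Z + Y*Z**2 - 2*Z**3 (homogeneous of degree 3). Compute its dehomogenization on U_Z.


f(x, y) = -x**3 - x*y + x - 2*y**3 - 2*y**2 + y - 2

On U_Z we set Z = 1. Each monomial c·X^i·Y^j·Z^k in F becomes c·x^i·y^j·1^k = c·x^i·y^j.
Substituting Z = 1: F(X, Y, 1) = -x**3 - x*y + x - 2*y**3 - 2*y**2 + y - 2.
Note: deg(f) ≤ deg(F) = 3; strict inequality happens when F is divisible by Z (lost terms).


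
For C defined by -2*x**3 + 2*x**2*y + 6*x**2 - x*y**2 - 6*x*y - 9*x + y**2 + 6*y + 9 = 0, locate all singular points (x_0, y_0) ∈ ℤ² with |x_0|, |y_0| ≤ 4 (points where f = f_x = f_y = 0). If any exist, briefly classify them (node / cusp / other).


Singular points: {(0, -3)}; classification: cusp.

Compute partial derivatives:
  f_x = -6*x**2 + 4*x*y + 12*x - y**2 - 6*y - 9.
  f_y = 2*x**2 - 2*x*y - 6*x + 2*y + 6.
Scan x_0 ∈ {−4, ..., 4}. For each x_0, f_y(x_0, y) is a polynomial in y; find its integer roots y ∈ {−4, ..., 4}, then test f_x and f at those candidates.
  x = -4: f_y(-4, y) = 10*y + 62; no integer root y with |y| ≤ 4.
  x = -3: f_y(-3, y) = 8*y + 42; no integer root y with |y| ≤ 4.
  x = -2: f_y(-2, y) = 6*y + 26; no integer root y with |y| ≤ 4.
  x = -1: f_y(-1, y) = 4*y + 14; no integer root y with |y| ≤ 4.
  x = 0: f_y(0, y) = 2*y + 6; vanishes at y ∈ {-3}. (0, -3): f_x = 0, f = 0 — SINGULAR.
  x = 1: f_y(1, y) = 2; no integer root y with |y| ≤ 4.
  x = 2: f_y(2, y) = 2 - 2*y; vanishes at y ∈ {1}. (2, 1): f_x = -8 ≠ 0.
  x = 3: f_y(3, y) = 6 - 4*y; no integer root y with |y| ≤ 4.
  x = 4: f_y(4, y) = 14 - 6*y; no integer root y with |y| ≤ 4.
Only singular point on the grid: (0, -3).
Classify: substitute x = 0 + u, y = -3 + v and expand: f = -2*u**3 + 2*u**2*v - u*v**2 + v**2.
No constant or linear terms (consistent with a singular point). Quadratic part: v**2. Cubic part: -2*u**3 + 2*u**2*v - u*v**2.
The quadratic part v**2 is a perfect square, so there is a single (double) tangent line v = 0, i.e. y = -3. Restricting the cubic part to that line (v = 0) leaves -2*u**3 ≠ 0, so f is not divisible by v and the branch is v² ≈ 2*u**3 to lowest order — this is a cusp.
Classification: cusp.


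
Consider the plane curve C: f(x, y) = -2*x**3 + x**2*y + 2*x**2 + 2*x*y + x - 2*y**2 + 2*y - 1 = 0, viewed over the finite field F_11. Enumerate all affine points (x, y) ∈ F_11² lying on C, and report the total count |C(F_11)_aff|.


Affine F_11-points: {(1, 0), (1, 8), (2, 8), (4, 3), (4, 10), (6, 4), (6, 10), (7, 6), (7, 10)}; count = 9.

For each of the 121 pairs (x, y) ∈ F_11², evaluate f(x, y) mod 11. Record the zeros.
  x = 0: [0↦10, 1↦10, 2↦6, 3↦9, 4↦8, 5↦3, 6↦5, 7↦3, 8↦8, 9↦9, 10↦6]  zeros at y ∈ ∅
  x = 1: [0↦0, 1↦3, 2↦2, 3↦8, 4↦10, 5↦8, 6↦2, 7↦3, 8↦0, 9↦4, 10↦4]  zeros at y ∈ {0, 8}
  x = 2: [0↦4, 1↦1, 2↦5, 3↦5, 4↦1, 5↦4, 6↦3, 7↦9, 8↦0, 9↦9, 10↦3]  zeros at y ∈ {8}
  x = 3: [0↦10, 1↦3, 2↦3, 3↦10, 4↦2, 5↦1, 6↦7, 7↦9, 8↦7, 9↦1, 10↦2]  zeros at y ∈ ∅
  x = 4: [0↦6, 1↦8, 2↦6, 3↦0, 4↦1, 5↦9, 6↦2, 7↦2, 8↦9, 9↦1, 10↦0]  zeros at y ∈ {3, 10}
  x = 5: [0↦2, 1↦4, 2↦2, 3↦7, 4↦8, 5↦5, 6↦9, 7↦9, 8↦5, 9↦8, 10↦7]  zeros at y ∈ ∅
  x = 6: [0↦8, 1↦1, 2↦1, 3↦8, 4↦0, 5↦10, 6↦5, 7↦7, 8↦5, 9↦10, 10↦0]  zeros at y ∈ {4, 10}
  x = 7: [0↦1, 1↦9, 2↦2, 3↦2, 4↦9, 5↦1, 6↦0, 7↦6, 8↦8, 9↦6, 10↦0]  zeros at y ∈ {6, 10}
  x = 8: [0↦2, 1↦5, 2↦4, 3↦10, 4↦1, 5↦10, 6↦4, 7↦5, 8↦2, 9↦6, 10↦6]  zeros at y ∈ ∅
  x = 9: [0↦10, 1↦10, 2↦6, 3↦9, 4↦8, 5↦3, 6↦5, 7↦3, 8↦8, 9↦9, 10↦6]  zeros at y ∈ ∅
  x = 10: [0↦2, 1↦1, 2↦7, 3↦9, 4↦7, 5↦1, 6↦2, 7↦10, 8↦3, 9↦3, 10↦10]  zeros at y ∈ ∅
Collecting zeros: affine points = {(1, 0), (1, 8), (2, 8), (4, 3), (4, 10), (6, 4), (6, 10), (7, 6), (7, 10)}.
Total count |C(F_11)_aff| = 9.


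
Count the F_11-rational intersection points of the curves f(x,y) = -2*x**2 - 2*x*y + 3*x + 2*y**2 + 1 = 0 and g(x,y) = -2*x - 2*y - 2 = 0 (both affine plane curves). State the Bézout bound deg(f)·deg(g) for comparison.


Common zeros: ∅; count = 0; Bézout bound = 2.

deg(f) = 2, deg(g) = 1, so Bézout bound = 2.
Scan x ∈ F_11. For each x, list the y ∈ F_11 with f(x, y) ≡ 0 and those with g(x, y) ≡ 0 (mod 11); the common zeros in that column are the intersection.
  x = 0: f ≡ 0 at y ∈ {4, 7}; g ≡ 0 at y ∈ {10}; common: ∅.
  x = 1: f ≡ 0 at y ∈ ∅; g ≡ 0 at y ∈ {9}; common: ∅.
  x = 2: f ≡ 0 at y ∈ ∅; g ≡ 0 at y ∈ {8}; common: ∅.
  x = 3: f ≡ 0 at y ∈ {4, 10}; g ≡ 0 at y ∈ {7}; common: ∅.
  x = 4: f ≡ 0 at y ∈ ∅; g ≡ 0 at y ∈ {6}; common: ∅.
  x = 5: f ≡ 0 at y ∈ {6, 10}; g ≡ 0 at y ∈ {5}; common: ∅.
  x = 6: f ≡ 0 at y ∈ ∅; g ≡ 0 at y ∈ {4}; common: ∅.
  x = 7: f ≡ 0 at y ∈ {1, 6}; g ≡ 0 at y ∈ {3}; common: ∅.
  x = 8: f ≡ 0 at y ∈ ∅; g ≡ 0 at y ∈ {2}; common: ∅.
  x = 9: f ≡ 0 at y ∈ ∅; g ≡ 0 at y ∈ {1}; common: ∅.
  x = 10: f ≡ 0 at y ∈ {1, 9}; g ≡ 0 at y ∈ {0}; common: ∅.
Collecting: common zeros = ∅, so the count is 0.
Comparison with the Bézout bound: 0 ≤ 2 = deg(f)·deg(g), as expected for curves with no common component (the affine F_11-count falls short of the bound because intersections may lie at infinity, over extension fields, or carry multiplicity).


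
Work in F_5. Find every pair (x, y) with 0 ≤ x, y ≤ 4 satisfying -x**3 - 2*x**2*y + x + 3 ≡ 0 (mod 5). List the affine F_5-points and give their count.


Affine F_5-points: {(1, 4), (2, 4), (3, 3), (4, 4)}; count = 4.

For each of the 25 pairs (x, y) ∈ F_5², evaluate f(x, y) mod 5. Record the zeros.
  x = 0: [0↦3, 1↦3, 2↦3, 3↦3, 4↦3]  zeros at y ∈ ∅
  x = 1: [0↦3, 1↦1, 2↦4, 3↦2, 4↦0]  zeros at y ∈ {4}
  x = 2: [0↦2, 1↦4, 2↦1, 3↦3, 4↦0]  zeros at y ∈ {4}
  x = 3: [0↦4, 1↦1, 2↦3, 3↦0, 4↦2]  zeros at y ∈ {3}
  x = 4: [0↦3, 1↦1, 2↦4, 3↦2, 4↦0]  zeros at y ∈ {4}
Collecting zeros: affine points = {(1, 4), (2, 4), (3, 3), (4, 4)}.
Total count |C(F_5)_aff| = 4.


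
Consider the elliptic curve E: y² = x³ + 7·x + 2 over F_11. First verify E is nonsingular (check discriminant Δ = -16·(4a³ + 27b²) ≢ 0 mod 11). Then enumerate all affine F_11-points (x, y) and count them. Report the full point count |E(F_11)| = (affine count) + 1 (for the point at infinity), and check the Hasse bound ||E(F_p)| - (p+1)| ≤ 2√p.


Affine points = {(7, 3), (7, 8), (8, 3), (8, 8), (10, 4), (10, 7)}; affine count = 6; |E(F_11)| = 7.

Discriminant check: Δ ∝ 4a³ + 27b² = 4·7³ + 27·2² = 4·343 + 27·4 ≡ 6 (mod 11). Nonzero ⇒ E is nonsingular.
For each x ∈ F_11, compute rhs = x³ + 7·x + 2 mod 11, then count y ∈ F_11 with y² ≡ rhs.
  x = 0: rhs = 2, matching y values: none (0 points).
  x = 1: rhs = 10, matching y values: none (0 points).
  x = 2: rhs = 2, matching y values: none (0 points).
  x = 3: rhs = 6, matching y values: none (0 points).
  x = 4: rhs = 6, matching y values: none (0 points).
  x = 5: rhs = 8, matching y values: none (0 points).
  x = 6: rhs = 7, matching y values: none (0 points).
  x = 7: rhs = 9, matching y values: 3, 8 (2 points).
  x = 8: rhs = 9, matching y values: 3, 8 (2 points).
  x = 9: rhs = 2, matching y values: none (0 points).
  x = 10: rhs = 5, matching y values: 4, 7 (2 points).
Total affine count: 6.
Full point count |E(F_11)| = 6 + 1 = 7.
Hasse bound: |7 − (11+1)| = |-5| = 5 ≤ 2√11 ≈ 6.6332 ✓.


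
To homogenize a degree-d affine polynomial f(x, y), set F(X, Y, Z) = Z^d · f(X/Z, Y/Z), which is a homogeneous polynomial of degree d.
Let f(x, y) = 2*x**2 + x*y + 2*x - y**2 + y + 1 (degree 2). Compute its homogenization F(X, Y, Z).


F(X, Y, Z) = 2*X**2 + X*Y + 2*X*Z - Y**2 + Y*Z + Z**2

deg(f) = 2.
Substitute x = X/Z, y = Y/Z into f, then multiply by Z^2.
  monomial 2·x^2·y^0 ↦ 2·X^2·Y^0·Z^0.
  monomial 1·x^1·y^1 ↦ 1·X^1·Y^1·Z^0.
  monomial 2·x^1·y^0 ↦ 2·X^1·Y^0·Z^1.
  monomial -1·x^0·y^2 ↦ -1·X^0·Y^2·Z^0.
  monomial 1·x^0·y^1 ↦ 1·X^0·Y^1·Z^1.
  monomial 1·x^0·y^0 ↦ 1·X^0·Y^0·Z^2.
Collecting: F(X, Y, Z) = 2*X**2 + X*Y + 2*X*Z - Y**2 + Y*Z + Z**2.


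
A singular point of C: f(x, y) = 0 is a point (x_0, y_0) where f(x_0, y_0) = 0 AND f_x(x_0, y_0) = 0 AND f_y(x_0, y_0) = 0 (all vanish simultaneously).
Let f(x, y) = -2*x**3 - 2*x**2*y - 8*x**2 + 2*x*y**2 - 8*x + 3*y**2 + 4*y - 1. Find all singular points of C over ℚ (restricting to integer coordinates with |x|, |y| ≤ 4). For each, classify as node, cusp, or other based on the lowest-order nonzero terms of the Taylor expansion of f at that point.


Singular points: {(-1, -1)}; classification: cusp.

Compute partial derivatives:
  f_x = -6*x**2 - 4*x*y - 16*x + 2*y**2 - 8.
  f_y = -2*x**2 + 4*x*y + 6*y + 4.
Scan x_0 ∈ {−4, ..., 4}. For each x_0, f_y(x_0, y) is a polynomial in y; find its integer roots y ∈ {−4, ..., 4}, then test f_x and f at those candidates.
  x = -4: f_y(-4, y) = -10*y - 28; no integer root y with |y| ≤ 4.
  x = -3: f_y(-3, y) = -6*y - 14; no integer root y with |y| ≤ 4.
  x = -2: f_y(-2, y) = -2*y - 4; vanishes at y ∈ {-2}. (-2, -2): f_x = -8 ≠ 0.
  x = -1: f_y(-1, y) = 2*y + 2; vanishes at y ∈ {-1}. (-1, -1): f_x = 0, f = 0 — SINGULAR.
  x = 0: f_y(0, y) = 6*y + 4; no integer root y with |y| ≤ 4.
  x = 1: f_y(1, y) = 10*y + 2; no integer root y with |y| ≤ 4.
  x = 2: f_y(2, y) = 14*y - 4; no integer root y with |y| ≤ 4.
  x = 3: f_y(3, y) = 18*y - 14; no integer root y with |y| ≤ 4.
  x = 4: f_y(4, y) = 22*y - 28; no integer root y with |y| ≤ 4.
Only singular point on the grid: (-1, -1).
Classify: substitute x = -1 + u, y = -1 + v and expand: f = -2*u**3 - 2*u**2*v + 2*u*v**2 + v**2.
No constant or linear terms (consistent with a singular point). Quadratic part: v**2. Cubic part: -2*u**3 - 2*u**2*v + 2*u*v**2.
The quadratic part v**2 is a perfect square, so there is a single (double) tangent line v = 0, i.e. y = -1. Restricting the cubic part to that line (v = 0) leaves -2*u**3 ≠ 0, so f is not divisible by v and the branch is v² ≈ 2*u**3 to lowest order — this is a cusp.
Classification: cusp.


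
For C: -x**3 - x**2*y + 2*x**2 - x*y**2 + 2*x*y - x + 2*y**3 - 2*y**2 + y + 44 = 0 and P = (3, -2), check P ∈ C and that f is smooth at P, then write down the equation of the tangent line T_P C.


Tangent line at P: -12*x + 42*y + 120 = 0.

Step 1: f(3, -2) = 0, so P lies on C.
Step 2: partial derivatives
  f_x(x, y) = -3*x**2 - 2*x*y + 4*x - y**2 + 2*y - 1, f_y(x, y) = -x**2 - 2*x*y + 2*x + 6*y**2 - 4*y + 1.
  f_x(P) = -12, f_y(P) = 42 (gradient nonzero, so P is smooth).
Step 3: tangent line at P: -12·(x − 3) + 42·(y − -2) = 0.
Expanding: -12*x + 42*y + 120 = 0.


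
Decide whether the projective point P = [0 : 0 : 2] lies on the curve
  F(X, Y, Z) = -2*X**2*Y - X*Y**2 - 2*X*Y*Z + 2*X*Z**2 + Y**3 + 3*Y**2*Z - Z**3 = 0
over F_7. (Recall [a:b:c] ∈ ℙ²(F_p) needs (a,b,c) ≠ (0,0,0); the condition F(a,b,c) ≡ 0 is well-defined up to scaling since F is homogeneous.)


F(0,0,2) ≡ 6 (mod 7); P is NOT on the curve.

Evaluate F(0, 0, 2) term-by-term (mod 7).
  -2*X**2*Y ↦ -2·0·0·1 = 0
  -X*Y**2 ↦ -1·0·0·1 = 0
  -2*X*Y*Z ↦ -2·0·0·2 = 0
  2*X*Z**2 ↦ 2·0·1·4 = 0
  Y**3 ↦ 1·1·0·1 = 0
  3*Y**2*Z ↦ 3·1·0·2 = 0
  -Z**3 ↦ -1·1·1·8 = -8
Sum: F(0, 0, 2) = (0) + (0) + (0) + (0) + (0) + (0) + (-8) = -8.
Reducing mod 7: -8 ≡ 6 (mod 7).
Since F(a, b, c) ≡ 6 ≠ 0 (mod 7), P does NOT lie on the curve.


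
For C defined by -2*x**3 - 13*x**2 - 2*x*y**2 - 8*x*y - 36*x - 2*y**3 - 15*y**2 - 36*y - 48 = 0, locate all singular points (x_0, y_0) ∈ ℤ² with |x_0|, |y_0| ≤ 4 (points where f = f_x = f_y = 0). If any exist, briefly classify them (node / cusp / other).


Singular points: {(-2, -2)}; classification: node.

Compute partial derivatives:
  f_x = -6*x**2 - 26*x - 2*y**2 - 8*y - 36.
  f_y = -4*x*y - 8*x - 6*y**2 - 30*y - 36.
Scan x_0 ∈ {−4, ..., 4}. For each x_0, f_y(x_0, y) is a polynomial in y; find its integer roots y ∈ {−4, ..., 4}, then test f_x and f at those candidates.
  x = -4: f_y(-4, y) = -6*y**2 - 14*y - 4; vanishes at y ∈ {-2}. (-4, -2): f_x = -20 ≠ 0.
  x = -3: f_y(-3, y) = -6*y**2 - 18*y - 12; vanishes at y ∈ {-2, -1}. (-3, -2): f_x = -4 ≠ 0; (-3, -1): f_x = -6 ≠ 0.
  x = -2: f_y(-2, y) = -6*y**2 - 22*y - 20; vanishes at y ∈ {-2}. (-2, -2): f_x = 0, f = 0 — SINGULAR.
  x = -1: f_y(-1, y) = -6*y**2 - 26*y - 28; vanishes at y ∈ {-2}. (-1, -2): f_x = -8 ≠ 0.
  x = 0: f_y(0, y) = -6*y**2 - 30*y - 36; vanishes at y ∈ {-3, -2}. (0, -3): f_x = -30 ≠ 0; (0, -2): f_x = -28 ≠ 0.
  x = 1: f_y(1, y) = -6*y**2 - 34*y - 44; vanishes at y ∈ {-2}. (1, -2): f_x = -60 ≠ 0.
  x = 2: f_y(2, y) = -6*y**2 - 38*y - 52; vanishes at y ∈ {-2}. (2, -2): f_x = -104 ≠ 0.
  x = 3: f_y(3, y) = -6*y**2 - 42*y - 60; vanishes at y ∈ {-2}. (3, -2): f_x = -160 ≠ 0.
  x = 4: f_y(4, y) = -6*y**2 - 46*y - 68; vanishes at y ∈ {-2}. (4, -2): f_x = -228 ≠ 0.
Only singular point on the grid: (-2, -2).
Classify: substitute x = -2 + u, y = -2 + v and expand: f = -2*u**3 - u**2 - 2*u*v**2 - 2*v**3 + v**2.
No constant or linear terms (consistent with a singular point). Quadratic part: -u**2 + v**2. Cubic part: -2*u**3 - 2*u*v**2 - 2*v**3.
The quadratic part v**2 - u**2 = (v − u)(v + u) splits into two distinct linear factors, so there are two distinct tangent lines y − -2 = ±(x − -2) — this is a node (ordinary double point).
Classification: node.
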